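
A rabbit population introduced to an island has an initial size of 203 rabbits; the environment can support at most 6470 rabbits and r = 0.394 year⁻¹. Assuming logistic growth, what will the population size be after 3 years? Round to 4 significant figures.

A = (K − N₀)/N₀ = (6470 − 203)/203 = 30.872.
N(t) = K/(1 + A·e^(−rt)) = 6470/(1 + 30.872×e^(−0.394×3)).
e^(−1.182) = 0.30666; denominator = 1 + 30.872×0.30666 = 10.467.
N = 6470/10.467 = 618.114.

618.1 rabbits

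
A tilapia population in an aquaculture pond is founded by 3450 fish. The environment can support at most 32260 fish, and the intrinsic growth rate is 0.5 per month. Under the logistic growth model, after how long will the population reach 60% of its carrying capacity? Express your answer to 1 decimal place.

5.1 months

A = (K − N₀)/N₀ = (32260 − 3450)/3450 = 8.3507.
Solve 32260/(1 + 8.3507·e^(−0.5t)) = 19356: 1 + 8.3507·e^(−0.5t) = 1.6667, so e^(−0.5t) = 0.0798334.
−0.5·t = ln(0.0798334) = -2.5278, so t = 2.5278/0.5 = 5.0556.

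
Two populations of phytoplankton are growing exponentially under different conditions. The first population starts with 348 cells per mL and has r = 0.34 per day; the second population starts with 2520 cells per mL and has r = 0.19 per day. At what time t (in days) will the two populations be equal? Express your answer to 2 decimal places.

Set 348·e^(0.34t) = 2520·e^(0.19t).
e^((0.34 − 0.19)t) = 2520/348 → e^(0.15·t) = 7.2414.
0.15·t = ln(7.2414) = 1.9798, so t = 1.9798/0.15 = 13.199.

13.20 days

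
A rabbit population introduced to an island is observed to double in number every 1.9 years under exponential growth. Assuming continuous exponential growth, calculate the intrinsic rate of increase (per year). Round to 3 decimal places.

r = ln(2)/t_d = 0.6931/1.9 = 0.36481.

0.365 per year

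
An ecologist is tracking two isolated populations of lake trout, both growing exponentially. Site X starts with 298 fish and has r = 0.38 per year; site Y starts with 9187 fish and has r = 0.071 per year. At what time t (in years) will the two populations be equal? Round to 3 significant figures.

Set 298·e^(0.38t) = 9187·e^(0.071t).
e^((0.38 − 0.071)t) = 9187/298 → e^(0.309·t) = 30.829.
0.309·t = ln(30.829) = 3.4285, so t = 3.4285/0.309 = 11.095.

11.1 years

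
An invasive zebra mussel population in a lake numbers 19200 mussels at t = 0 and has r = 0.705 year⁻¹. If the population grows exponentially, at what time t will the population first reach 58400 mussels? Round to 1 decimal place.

Set N₀·e^(rt) = 58400: e^(0.705·t) = 58400/19200 = 3.0417.
0.705·t = ln(3.0417) = 1.1124, so t = 1.1124/0.705 = 1.5779.

1.6 years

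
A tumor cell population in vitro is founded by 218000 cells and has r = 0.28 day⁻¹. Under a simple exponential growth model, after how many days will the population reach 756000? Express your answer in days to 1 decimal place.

Set N₀·e^(rt) = 756000: e^(0.28·t) = 756000/218000 = 3.4679.
0.28·t = ln(3.4679) = 1.2435, so t = 1.2435/0.28 = 4.4412.

4.4 days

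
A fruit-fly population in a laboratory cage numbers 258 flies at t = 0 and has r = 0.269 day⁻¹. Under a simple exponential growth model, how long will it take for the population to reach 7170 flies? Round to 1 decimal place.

Set N₀·e^(rt) = 7170: e^(0.269·t) = 7170/258 = 27.791.
0.269·t = ln(27.791) = 3.3247, so t = 3.3247/0.269 = 12.359.

12.4 days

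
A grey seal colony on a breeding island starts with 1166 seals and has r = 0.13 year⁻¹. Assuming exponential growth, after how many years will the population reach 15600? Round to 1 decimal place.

20.0 years

Set N₀·e^(rt) = 15600: e^(0.13·t) = 15600/1166 = 13.379.
0.13·t = ln(13.379) = 2.5937, so t = 2.5937/0.13 = 19.951.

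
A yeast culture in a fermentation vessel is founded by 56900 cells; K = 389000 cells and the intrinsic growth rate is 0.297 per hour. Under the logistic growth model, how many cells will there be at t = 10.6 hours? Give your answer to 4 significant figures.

A = (K − N₀)/N₀ = (389000 − 56900)/56900 = 5.8366.
N(t) = K/(1 + A·e^(−rt)) = 389000/(1 + 5.8366×e^(−0.297×10.6)).
e^(−3.148) = 0.042929; denominator = 1 + 5.8366×0.042929 = 1.2506.
N = 389000/1.2506 = 311061.

311100 cells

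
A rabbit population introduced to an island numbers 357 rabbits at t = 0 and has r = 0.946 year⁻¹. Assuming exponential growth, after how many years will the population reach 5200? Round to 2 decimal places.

Set N₀·e^(rt) = 5200: e^(0.946·t) = 5200/357 = 14.566.
0.946·t = ln(14.566) = 2.6787, so t = 2.6787/0.946 = 2.8316.

2.83 years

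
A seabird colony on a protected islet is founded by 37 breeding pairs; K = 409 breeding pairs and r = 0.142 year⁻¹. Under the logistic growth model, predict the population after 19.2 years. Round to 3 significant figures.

A = (K − N₀)/N₀ = (409 − 37)/37 = 10.054.
N(t) = K/(1 + A·e^(−rt)) = 409/(1 + 10.054×e^(−0.142×19.2)).
e^(−2.726) = 0.065455; denominator = 1 + 10.054×0.065455 = 1.6581.
N = 409/1.6581 = 246.67.

247 breeding pairs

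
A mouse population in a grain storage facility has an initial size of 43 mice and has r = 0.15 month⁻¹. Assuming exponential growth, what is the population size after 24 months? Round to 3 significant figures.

1570 mice

N(t) = N₀·e^(rt) = 43 × e^(0.15×24) = 43 × e^3.6.
e^3.6 ≈ 36.598, so N ≈ 43 × 36.598 = 1573.72.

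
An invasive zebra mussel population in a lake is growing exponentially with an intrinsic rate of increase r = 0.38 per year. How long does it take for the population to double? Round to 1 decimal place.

1.8 years

Doubling time t_d = ln(2)/r = 0.6931/0.38 = 1.8241.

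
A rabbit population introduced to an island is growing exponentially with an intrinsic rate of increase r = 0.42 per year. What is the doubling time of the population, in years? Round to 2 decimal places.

Doubling time t_d = ln(2)/r = 0.6931/0.42 = 1.6504.

1.65 years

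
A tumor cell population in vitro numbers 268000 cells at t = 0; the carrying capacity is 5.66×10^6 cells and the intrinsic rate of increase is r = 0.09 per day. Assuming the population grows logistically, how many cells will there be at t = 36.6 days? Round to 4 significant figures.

3241000 cells

A = (K − N₀)/N₀ = (5.66×10^6 − 268000)/268000 = 20.119.
N(t) = K/(1 + A·e^(−rt)) = 5.66×10^6/(1 + 20.119×e^(−0.09×36.6)).
e^(−3.294) = 0.037105; denominator = 1 + 20.119×0.037105 = 1.7465.
N = 5.66×10^6/1.7465 = 3.240706×10^6.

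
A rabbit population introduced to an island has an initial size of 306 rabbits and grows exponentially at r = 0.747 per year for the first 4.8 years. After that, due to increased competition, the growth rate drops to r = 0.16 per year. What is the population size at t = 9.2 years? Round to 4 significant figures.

Phase 1: N(4.8) = 306·e^(0.747×4.8) = 306·e^3.586 = 11038.9.
Phase 2 runs for 9.2 − 4.8 = 4.4 years at r = 0.16.
N(9.2) = 11038.9·e^(0.16×4.4) = 11038.9·e^0.704 = 22318.8.

22320 rabbits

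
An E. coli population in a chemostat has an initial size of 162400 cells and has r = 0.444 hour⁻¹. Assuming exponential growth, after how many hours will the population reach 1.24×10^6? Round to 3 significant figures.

Set N₀·e^(rt) = 1.24×10^6: e^(0.444·t) = 1.24×10^6/162400 = 7.6355.
0.444·t = ln(7.6355) = 2.0328, so t = 2.0328/0.444 = 4.5784.

4.58 hours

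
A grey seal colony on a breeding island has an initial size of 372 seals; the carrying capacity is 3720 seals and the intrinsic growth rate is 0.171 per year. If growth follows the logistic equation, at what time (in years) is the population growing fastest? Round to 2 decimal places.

Logistic growth is fastest at N = K/2 = 1860.
A = (K − N₀)/N₀ = 9. Set K/(1 + A·e^(−rt)) = K/2 → A·e^(−rt) = 1.
e^(−0.171t) = 1/9 = 0.111111, so t = ln(9)/0.171 = 2.1972/0.171 = 12.849.

12.85 years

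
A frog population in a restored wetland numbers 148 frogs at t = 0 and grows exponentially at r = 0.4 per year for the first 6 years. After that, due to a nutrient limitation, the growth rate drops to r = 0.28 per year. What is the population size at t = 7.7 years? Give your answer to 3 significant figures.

Phase 1: N(6) = 148·e^(0.4×6) = 148·e^2.4 = 1631.43.
Phase 2 runs for 7.7 − 6 = 1.7 years at r = 0.28.
N(7.7) = 1631.43·e^(0.28×1.7) = 1631.43·e^0.476 = 2625.99.

2630 frogs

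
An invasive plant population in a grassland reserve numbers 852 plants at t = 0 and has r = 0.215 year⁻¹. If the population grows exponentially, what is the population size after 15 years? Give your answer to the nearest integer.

21431 plants

N(t) = N₀·e^(rt) = 852 × e^(0.215×15) = 852 × e^3.225.
e^3.225 ≈ 25.154, so N ≈ 852 × 25.154 = 21430.8.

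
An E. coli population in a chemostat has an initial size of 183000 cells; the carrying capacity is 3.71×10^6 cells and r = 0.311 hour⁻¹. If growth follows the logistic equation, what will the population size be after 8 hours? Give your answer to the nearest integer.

1426297 cells

A = (K − N₀)/N₀ = (3.71×10^6 − 183000)/183000 = 19.273.
N(t) = K/(1 + A·e^(−rt)) = 3.71×10^6/(1 + 19.273×e^(−0.311×8)).
e^(−2.488) = 0.083076; denominator = 1 + 19.273×0.083076 = 2.6011.
N = 3.71×10^6/2.6011 = 1.426297×10^6.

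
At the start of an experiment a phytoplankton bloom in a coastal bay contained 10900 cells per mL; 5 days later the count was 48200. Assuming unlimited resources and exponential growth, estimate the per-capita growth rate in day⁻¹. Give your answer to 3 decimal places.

0.297 per day

From N(t) = N₀·e^(rt): e^(r·5) = 48200/10900 = 4.422.
r·5 = ln(4.422) = 1.4866, so r = 1.4866/5 = 0.29732.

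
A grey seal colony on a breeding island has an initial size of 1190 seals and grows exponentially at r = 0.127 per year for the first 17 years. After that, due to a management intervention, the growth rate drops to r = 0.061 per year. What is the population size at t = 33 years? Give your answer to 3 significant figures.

Phase 1: N(17) = 1190·e^(0.127×17) = 1190·e^2.159 = 10308.3.
Phase 2 runs for 33 − 17 = 16 years at r = 0.061.
N(33) = 10308.3·e^(0.061×16) = 10308.3·e^0.976 = 27356.5.

27400 seals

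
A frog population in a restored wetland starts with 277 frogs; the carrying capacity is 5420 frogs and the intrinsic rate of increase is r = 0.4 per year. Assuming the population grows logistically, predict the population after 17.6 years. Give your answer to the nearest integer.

A = (K − N₀)/N₀ = (5420 − 277)/277 = 18.567.
N(t) = K/(1 + A·e^(−rt)) = 5420/(1 + 18.567×e^(−0.4×17.6)).
e^(−7.04) = 0.00087613; denominator = 1 + 18.567×0.00087613 = 1.0163.
N = 5420/1.0163 = 5333.24.

5333 frogs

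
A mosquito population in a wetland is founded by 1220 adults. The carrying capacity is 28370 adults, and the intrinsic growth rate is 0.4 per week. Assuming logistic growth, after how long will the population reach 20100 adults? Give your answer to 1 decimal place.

A = (K − N₀)/N₀ = (28370 − 1220)/1220 = 22.254.
Solve 28370/(1 + 22.254·e^(−0.4t)) = 20100: 1 + 22.254·e^(−0.4t) = 1.4114, so e^(−0.4t) = 0.0184884.
−0.4·t = ln(0.0184884) = -3.9906, so t = 3.9906/0.4 = 9.9765.

10.0 weeks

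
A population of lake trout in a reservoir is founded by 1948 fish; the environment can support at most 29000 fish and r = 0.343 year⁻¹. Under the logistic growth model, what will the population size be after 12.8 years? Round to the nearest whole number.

24741 fish

A = (K − N₀)/N₀ = (29000 − 1948)/1948 = 13.887.
N(t) = K/(1 + A·e^(−rt)) = 29000/(1 + 13.887×e^(−0.343×12.8)).
e^(−4.39) = 0.012396; denominator = 1 + 13.887×0.012396 = 1.1721.
N = 29000/1.1721 = 24741.1.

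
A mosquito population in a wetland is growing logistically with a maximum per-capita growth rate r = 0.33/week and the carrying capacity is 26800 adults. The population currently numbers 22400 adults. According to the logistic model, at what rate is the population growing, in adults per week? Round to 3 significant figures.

1210 adults per week

dN/dt = rN(1 − N/K) = 0.33 × 22400 × (1 − 22400/26800).
1 − 22400/26800 = 0.16418; dN/dt = 0.33 × 22400 × 0.16418 = 1213.6.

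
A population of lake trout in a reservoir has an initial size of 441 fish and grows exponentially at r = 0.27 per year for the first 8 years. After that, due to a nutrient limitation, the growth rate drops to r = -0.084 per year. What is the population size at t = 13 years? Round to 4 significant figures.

2513 fish

Phase 1: N(8) = 441·e^(0.27×8) = 441·e^2.16 = 3823.97.
Phase 2 runs for 13 − 8 = 5 years at r = -0.084.
N(13) = 3823.97·e^(-0.084×5) = 3823.97·e^-0.42 = 2512.53.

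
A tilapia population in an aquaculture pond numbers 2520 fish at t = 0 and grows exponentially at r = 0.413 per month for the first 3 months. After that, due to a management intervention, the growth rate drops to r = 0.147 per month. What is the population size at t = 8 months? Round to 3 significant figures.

Phase 1: N(3) = 2520·e^(0.413×3) = 2520·e^1.239 = 8699.44.
Phase 2 runs for 8 − 3 = 5 months at r = 0.147.
N(8) = 8699.44·e^(0.147×5) = 8699.44·e^0.735 = 18142.5.

18100 fish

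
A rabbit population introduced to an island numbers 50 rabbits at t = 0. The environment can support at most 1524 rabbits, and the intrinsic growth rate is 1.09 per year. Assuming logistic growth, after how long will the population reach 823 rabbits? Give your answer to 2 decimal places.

3.25 years

A = (K − N₀)/N₀ = (1524 − 50)/50 = 29.48.
Solve 1524/(1 + 29.48·e^(−1.09t)) = 823: 1 + 29.48·e^(−1.09t) = 1.8518, so e^(−1.09t) = 0.0288929.
−1.09·t = ln(0.0288929) = -3.5442, so t = 3.5442/1.09 = 3.2515.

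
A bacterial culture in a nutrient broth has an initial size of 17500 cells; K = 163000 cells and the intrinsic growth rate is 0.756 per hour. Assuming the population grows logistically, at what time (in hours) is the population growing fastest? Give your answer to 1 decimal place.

2.8 hours

Logistic growth is fastest at N = K/2 = 81500.
A = (K − N₀)/N₀ = 8.3143. Set K/(1 + A·e^(−rt)) = K/2 → A·e^(−rt) = 1.
e^(−0.756t) = 1/8.3143 = 0.120275, so t = ln(8.3143)/0.756 = 2.118/0.756 = 2.8016.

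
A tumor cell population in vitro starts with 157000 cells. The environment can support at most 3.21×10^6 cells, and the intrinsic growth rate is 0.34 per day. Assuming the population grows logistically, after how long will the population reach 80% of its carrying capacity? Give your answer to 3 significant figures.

A = (K − N₀)/N₀ = (3.21×10^6 − 157000)/157000 = 19.446.
Solve 3.21×10^6/(1 + 19.446·e^(−0.34t)) = 2.568×10^6: 1 + 19.446·e^(−0.34t) = 1.25, so e^(−0.34t) = 0.0128562.
−0.34·t = ln(0.0128562) = -4.3539, so t = 4.3539/0.34 = 12.806.

12.8 days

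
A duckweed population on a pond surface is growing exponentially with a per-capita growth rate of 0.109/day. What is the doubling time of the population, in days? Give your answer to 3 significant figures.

Doubling time t_d = ln(2)/r = 0.6931/0.109 = 6.3591.

6.36 days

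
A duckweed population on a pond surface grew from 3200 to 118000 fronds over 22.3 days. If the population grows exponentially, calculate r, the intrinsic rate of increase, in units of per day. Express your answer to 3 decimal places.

From N(t) = N₀·e^(rt): e^(r·22.3) = 118000/3200 = 36.875.
r·22.3 = ln(36.875) = 3.6075, so r = 3.6075/22.3 = 0.16177.

0.162 per day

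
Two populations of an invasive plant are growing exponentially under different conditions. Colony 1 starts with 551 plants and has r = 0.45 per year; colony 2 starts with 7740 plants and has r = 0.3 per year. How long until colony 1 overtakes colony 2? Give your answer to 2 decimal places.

Set 551·e^(0.45t) = 7740·e^(0.3t).
e^((0.45 − 0.3)t) = 7740/551 → e^(0.15·t) = 14.047.
0.15·t = ln(14.047) = 2.6424, so t = 2.6424/0.15 = 17.616.

17.62 years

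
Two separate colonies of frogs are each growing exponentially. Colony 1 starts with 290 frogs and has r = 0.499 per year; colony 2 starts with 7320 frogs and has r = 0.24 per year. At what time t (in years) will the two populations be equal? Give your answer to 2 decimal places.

12.47 years

Set 290·e^(0.499t) = 7320·e^(0.24t).
e^((0.499 − 0.24)t) = 7320/290 → e^(0.259·t) = 25.241.
0.259·t = ln(25.241) = 3.2285, so t = 3.2285/0.259 = 12.465.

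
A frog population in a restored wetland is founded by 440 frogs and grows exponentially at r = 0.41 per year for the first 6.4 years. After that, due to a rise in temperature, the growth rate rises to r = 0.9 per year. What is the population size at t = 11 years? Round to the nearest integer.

381084 frogs

Phase 1: N(6.4) = 440·e^(0.41×6.4) = 440·e^2.624 = 6067.94.
Phase 2 runs for 11 − 6.4 = 4.6 years at r = 0.9.
N(11) = 6067.94·e^(0.9×4.6) = 6067.94·e^4.14 = 381084.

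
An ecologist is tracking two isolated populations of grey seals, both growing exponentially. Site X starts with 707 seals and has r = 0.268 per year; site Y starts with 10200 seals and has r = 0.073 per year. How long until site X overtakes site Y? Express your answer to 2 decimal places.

13.69 years

Set 707·e^(0.268t) = 10200·e^(0.073t).
e^((0.268 − 0.073)t) = 10200/707 → e^(0.195·t) = 14.427.
0.195·t = ln(14.427) = 2.6691, so t = 2.6691/0.195 = 13.688.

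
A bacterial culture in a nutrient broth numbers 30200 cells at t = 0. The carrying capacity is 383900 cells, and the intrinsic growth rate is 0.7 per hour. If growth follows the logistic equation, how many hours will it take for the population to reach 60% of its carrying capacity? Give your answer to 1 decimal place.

4.1 hours

A = (K − N₀)/N₀ = (383900 − 30200)/30200 = 11.712.
Solve 383900/(1 + 11.712·e^(−0.7t)) = 230340: 1 + 11.712·e^(−0.7t) = 1.6667, so e^(−0.7t) = 0.0569221.
−0.7·t = ln(0.0569221) = -2.8661, so t = 2.8661/0.7 = 4.0944.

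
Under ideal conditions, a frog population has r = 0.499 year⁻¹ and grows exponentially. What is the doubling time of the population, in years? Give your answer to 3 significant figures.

Doubling time t_d = ln(2)/r = 0.6931/0.499 = 1.3891.

1.39 years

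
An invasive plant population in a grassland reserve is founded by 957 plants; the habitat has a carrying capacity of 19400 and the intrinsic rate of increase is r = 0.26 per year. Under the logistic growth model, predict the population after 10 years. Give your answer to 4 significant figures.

7979 plants

A = (K − N₀)/N₀ = (19400 − 957)/957 = 19.272.
N(t) = K/(1 + A·e^(−rt)) = 19400/(1 + 19.272×e^(−0.26×10)).
e^(−2.6) = 0.074274; denominator = 1 + 19.272×0.074274 = 2.4314.
N = 19400/2.4314 = 7979.02.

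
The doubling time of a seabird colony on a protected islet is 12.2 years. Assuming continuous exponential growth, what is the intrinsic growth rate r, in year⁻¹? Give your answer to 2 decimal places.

0.06 per year

r = ln(2)/t_d = 0.6931/12.2 = 0.056815.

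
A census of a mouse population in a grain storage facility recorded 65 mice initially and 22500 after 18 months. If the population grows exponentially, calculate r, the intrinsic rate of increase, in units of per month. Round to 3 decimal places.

From N(t) = N₀·e^(rt): e^(r·18) = 22500/65 = 346.15.
r·18 = ln(346.15) = 5.8469, so r = 5.8469/18 = 0.32483.

0.325 per month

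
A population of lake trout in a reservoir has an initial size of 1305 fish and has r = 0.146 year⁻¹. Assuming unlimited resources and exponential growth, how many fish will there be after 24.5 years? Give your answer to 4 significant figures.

N(t) = N₀·e^(rt) = 1305 × e^(0.146×24.5) = 1305 × e^3.577.
e^3.577 ≈ 35.766, so N ≈ 1305 × 35.766 = 46674.7.

46670 fish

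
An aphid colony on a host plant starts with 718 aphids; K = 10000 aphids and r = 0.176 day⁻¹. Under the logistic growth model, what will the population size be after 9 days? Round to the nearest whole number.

A = (K − N₀)/N₀ = (10000 − 718)/718 = 12.928.
N(t) = K/(1 + A·e^(−rt)) = 10000/(1 + 12.928×e^(−0.176×9)).
e^(−1.584) = 0.20515; denominator = 1 + 12.928×0.20515 = 3.6521.
N = 10000/3.6521 = 2738.13.

2738 aphids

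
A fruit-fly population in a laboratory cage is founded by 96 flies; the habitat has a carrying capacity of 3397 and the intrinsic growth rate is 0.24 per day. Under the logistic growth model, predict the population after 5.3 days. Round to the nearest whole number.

319 flies

A = (K − N₀)/N₀ = (3397 − 96)/96 = 34.385.
N(t) = K/(1 + A·e^(−rt)) = 3397/(1 + 34.385×e^(−0.24×5.3)).
e^(−1.272) = 0.28027; denominator = 1 + 34.385×0.28027 = 10.637.
N = 3397/10.637 = 319.35.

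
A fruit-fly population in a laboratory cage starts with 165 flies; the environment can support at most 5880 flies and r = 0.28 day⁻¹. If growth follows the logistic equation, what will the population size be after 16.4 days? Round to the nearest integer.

4352 flies

A = (K − N₀)/N₀ = (5880 − 165)/165 = 34.636.
N(t) = K/(1 + A·e^(−rt)) = 5880/(1 + 34.636×e^(−0.28×16.4)).
e^(−4.592) = 0.010133; denominator = 1 + 34.636×0.010133 = 1.351.
N = 5880/1.351 = 4352.48.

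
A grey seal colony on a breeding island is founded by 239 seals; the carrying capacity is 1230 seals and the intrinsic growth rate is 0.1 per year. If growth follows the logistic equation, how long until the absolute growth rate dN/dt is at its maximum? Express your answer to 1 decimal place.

14.2 years

Logistic growth is fastest at N = K/2 = 615.
A = (K − N₀)/N₀ = 4.1464. Set K/(1 + A·e^(−rt)) = K/2 → A·e^(−rt) = 1.
e^(−0.1t) = 1/4.1464 = 0.241171, so t = ln(4.1464)/0.1 = 1.4223/0.1 = 14.223.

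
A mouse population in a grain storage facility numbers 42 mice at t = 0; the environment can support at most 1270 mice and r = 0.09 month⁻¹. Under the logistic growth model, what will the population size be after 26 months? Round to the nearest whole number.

A = (K − N₀)/N₀ = (1270 − 42)/42 = 29.238.
N(t) = K/(1 + A·e^(−rt)) = 1270/(1 + 29.238×e^(−0.09×26)).
e^(−2.34) = 0.096328; denominator = 1 + 29.238×0.096328 = 3.8164.
N = 1270/3.8164 = 332.771.

333 mice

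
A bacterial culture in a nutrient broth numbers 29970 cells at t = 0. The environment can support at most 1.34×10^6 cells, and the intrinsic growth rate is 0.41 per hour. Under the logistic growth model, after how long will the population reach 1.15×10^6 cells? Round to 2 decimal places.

A = (K − N₀)/N₀ = (1.34×10^6 − 29970)/29970 = 43.711.
Solve 1.34×10^6/(1 + 43.711·e^(−0.41t)) = 1.15×10^6: 1 + 43.711·e^(−0.41t) = 1.1652, so e^(−0.41t) = 0.00377973.
−0.41·t = ln(0.00377973) = -5.5781, so t = 5.5781/0.41 = 13.605.

13.61 hours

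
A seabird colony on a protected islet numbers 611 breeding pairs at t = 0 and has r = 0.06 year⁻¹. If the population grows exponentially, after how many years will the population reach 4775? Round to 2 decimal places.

Set N₀·e^(rt) = 4775: e^(0.06·t) = 4775/611 = 7.8151.
0.06·t = ln(7.8151) = 2.0561, so t = 2.0561/0.06 = 34.268.

34.27 years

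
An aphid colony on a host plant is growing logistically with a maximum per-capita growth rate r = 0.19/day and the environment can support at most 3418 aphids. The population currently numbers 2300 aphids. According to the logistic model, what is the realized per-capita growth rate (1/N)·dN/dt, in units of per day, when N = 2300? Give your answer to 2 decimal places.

0.06 per day

(1/N)·dN/dt = r(1 − N/K) = 0.19 × (1 − 2300/3418).
= 0.19 × 0.32709 = 0.062147.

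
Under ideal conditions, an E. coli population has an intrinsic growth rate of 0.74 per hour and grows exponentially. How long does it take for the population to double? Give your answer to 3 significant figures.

0.937 hours

Doubling time t_d = ln(2)/r = 0.6931/0.74 = 0.93669.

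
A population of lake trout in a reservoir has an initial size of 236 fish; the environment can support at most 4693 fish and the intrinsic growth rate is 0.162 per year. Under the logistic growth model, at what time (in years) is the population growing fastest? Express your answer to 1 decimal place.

18.1 years

Logistic growth is fastest at N = K/2 = 2346.5.
A = (K − N₀)/N₀ = 18.886. Set K/(1 + A·e^(−rt)) = K/2 → A·e^(−rt) = 1.
e^(−0.162t) = 1/18.886 = 0.0529504, so t = ln(18.886)/0.162 = 2.9384/0.162 = 18.138.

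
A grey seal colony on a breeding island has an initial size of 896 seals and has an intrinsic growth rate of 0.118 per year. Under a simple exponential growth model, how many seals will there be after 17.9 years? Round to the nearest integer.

N(t) = N₀·e^(rt) = 896 × e^(0.118×17.9) = 896 × e^2.112.
e^2.112 ≈ 8.2664, so N ≈ 896 × 8.2664 = 7406.7.

7407 seals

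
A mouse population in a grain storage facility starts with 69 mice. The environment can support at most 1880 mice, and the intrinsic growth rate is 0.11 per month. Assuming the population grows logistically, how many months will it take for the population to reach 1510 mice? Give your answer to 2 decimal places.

A = (K − N₀)/N₀ = (1880 − 69)/69 = 26.246.
Solve 1880/(1 + 26.246·e^(−0.11t)) = 1510: 1 + 26.246·e^(−0.11t) = 1.245, so e^(−0.11t) = 0.00933588.
−0.11·t = ln(0.00933588) = -4.6739, so t = 4.6739/0.11 = 42.49.

42.49 months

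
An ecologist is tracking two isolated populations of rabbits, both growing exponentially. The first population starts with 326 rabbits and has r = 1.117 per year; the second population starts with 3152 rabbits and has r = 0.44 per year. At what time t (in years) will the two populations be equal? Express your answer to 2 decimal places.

Set 326·e^(1.117t) = 3152·e^(0.44t).
e^((1.117 − 0.44)t) = 3152/326 → e^(0.677·t) = 9.6687.
0.677·t = ln(9.6687) = 2.2689, so t = 2.2689/0.677 = 3.3514.

3.35 years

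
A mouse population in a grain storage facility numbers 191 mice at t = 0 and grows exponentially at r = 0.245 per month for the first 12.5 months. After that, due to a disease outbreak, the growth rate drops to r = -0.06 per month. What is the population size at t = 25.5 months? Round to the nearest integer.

Phase 1: N(12.5) = 191·e^(0.245×12.5) = 191·e^3.062 = 4083.76.
Phase 2 runs for 25.5 − 12.5 = 13 months at r = -0.06.
N(25.5) = 4083.76·e^(-0.06×13) = 4083.76·e^-0.78 = 1872.02.

1872 mice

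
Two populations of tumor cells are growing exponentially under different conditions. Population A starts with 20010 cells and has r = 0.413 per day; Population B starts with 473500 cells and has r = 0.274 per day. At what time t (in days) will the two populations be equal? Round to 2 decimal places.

22.76 days

Set 20010·e^(0.413t) = 473500·e^(0.274t).
e^((0.413 − 0.274)t) = 473500/20010 → e^(0.139·t) = 23.663.
0.139·t = ln(23.663) = 3.1639, so t = 3.1639/0.139 = 22.762.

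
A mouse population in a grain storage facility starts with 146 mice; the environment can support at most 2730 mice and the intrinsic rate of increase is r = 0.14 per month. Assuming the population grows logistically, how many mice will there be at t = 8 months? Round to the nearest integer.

A = (K − N₀)/N₀ = (2730 − 146)/146 = 17.699.
N(t) = K/(1 + A·e^(−rt)) = 2730/(1 + 17.699×e^(−0.14×8)).
e^(−1.12) = 0.32628; denominator = 1 + 17.699×0.32628 = 6.7747.
N = 2730/6.7747 = 402.97.

403 mice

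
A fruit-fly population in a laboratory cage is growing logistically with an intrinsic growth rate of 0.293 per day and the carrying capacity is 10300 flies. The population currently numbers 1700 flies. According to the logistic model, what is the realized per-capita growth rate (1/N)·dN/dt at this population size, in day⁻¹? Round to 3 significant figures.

0.245 per day

(1/N)·dN/dt = r(1 − N/K) = 0.293 × (1 − 1700/10300).
= 0.293 × 0.83495 = 0.24464.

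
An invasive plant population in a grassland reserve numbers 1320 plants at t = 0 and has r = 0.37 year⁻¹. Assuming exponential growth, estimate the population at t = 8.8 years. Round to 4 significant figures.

34250 plants

N(t) = N₀·e^(rt) = 1320 × e^(0.37×8.8) = 1320 × e^3.256.
e^3.256 ≈ 25.946, so N ≈ 1320 × 25.946 = 34248.1.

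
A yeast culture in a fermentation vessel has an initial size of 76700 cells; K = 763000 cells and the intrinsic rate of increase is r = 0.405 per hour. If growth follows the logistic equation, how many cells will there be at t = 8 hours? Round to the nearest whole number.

565004 cells

A = (K − N₀)/N₀ = (763000 − 76700)/76700 = 8.9478.
N(t) = K/(1 + A·e^(−rt)) = 763000/(1 + 8.9478×e^(−0.405×8)).
e^(−3.24) = 0.039164; denominator = 1 + 8.9478×0.039164 = 1.3504.
N = 763000/1.3504 = 565004.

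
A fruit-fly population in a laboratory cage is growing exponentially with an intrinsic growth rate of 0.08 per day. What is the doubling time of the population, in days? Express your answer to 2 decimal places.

8.66 days

Doubling time t_d = ln(2)/r = 0.6931/0.08 = 8.6643.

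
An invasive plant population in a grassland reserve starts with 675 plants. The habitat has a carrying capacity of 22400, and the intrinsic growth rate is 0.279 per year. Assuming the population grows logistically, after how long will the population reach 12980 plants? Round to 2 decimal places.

A = (K − N₀)/N₀ = (22400 − 675)/675 = 32.185.
Solve 22400/(1 + 32.185·e^(−0.279t)) = 12980: 1 + 32.185·e^(−0.279t) = 1.7257, so e^(−0.279t) = 0.0225486.
−0.279·t = ln(0.0225486) = -3.7921, so t = 3.7921/0.279 = 13.592.

13.59 years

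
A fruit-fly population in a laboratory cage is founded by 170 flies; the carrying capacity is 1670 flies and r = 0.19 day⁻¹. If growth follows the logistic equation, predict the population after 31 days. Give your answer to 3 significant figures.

A = (K − N₀)/N₀ = (1670 − 170)/170 = 8.8235.
N(t) = K/(1 + A·e^(−rt)) = 1670/(1 + 8.8235×e^(−0.19×31)).
e^(−5.89) = 0.002767; denominator = 1 + 8.8235×0.002767 = 1.0244.
N = 1670/1.0244 = 1630.2.

1630 flies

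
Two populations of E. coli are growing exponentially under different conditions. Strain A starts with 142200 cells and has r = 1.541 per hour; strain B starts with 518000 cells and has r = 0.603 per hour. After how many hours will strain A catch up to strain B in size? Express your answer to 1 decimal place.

1.4 hours

Set 142200·e^(1.541t) = 518000·e^(0.603t).
e^((1.541 − 0.603)t) = 518000/142200 → e^(0.938·t) = 3.6428.
0.938·t = ln(3.6428) = 1.2927, so t = 1.2927/0.938 = 1.3782.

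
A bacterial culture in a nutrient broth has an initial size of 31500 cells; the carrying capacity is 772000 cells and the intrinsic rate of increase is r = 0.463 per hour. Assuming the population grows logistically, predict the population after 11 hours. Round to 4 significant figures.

674600 cells

A = (K − N₀)/N₀ = (772000 − 31500)/31500 = 23.508.
N(t) = K/(1 + A·e^(−rt)) = 772000/(1 + 23.508×e^(−0.463×11)).
e^(−5.093) = 0.0061396; denominator = 1 + 23.508×0.0061396 = 1.1443.
N = 772000/1.1443 = 674631.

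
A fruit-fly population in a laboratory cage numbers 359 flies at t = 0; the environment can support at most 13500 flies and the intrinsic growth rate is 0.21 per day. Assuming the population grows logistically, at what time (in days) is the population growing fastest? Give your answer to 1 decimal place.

17.1 days

Logistic growth is fastest at N = K/2 = 6750.
A = (K − N₀)/N₀ = 36.604. Set K/(1 + A·e^(−rt)) = K/2 → A·e^(−rt) = 1.
e^(−0.21t) = 1/36.604 = 0.0273191, so t = ln(36.604)/0.21 = 3.6002/0.21 = 17.144.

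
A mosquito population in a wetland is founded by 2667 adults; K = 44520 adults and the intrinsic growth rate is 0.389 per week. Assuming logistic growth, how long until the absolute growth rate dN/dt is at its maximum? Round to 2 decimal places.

7.08 weeks

Logistic growth is fastest at N = K/2 = 22260.
A = (K − N₀)/N₀ = 15.693. Set K/(1 + A·e^(−rt)) = K/2 → A·e^(−rt) = 1.
e^(−0.389t) = 1/15.693 = 0.063723, so t = ln(15.693)/0.389 = 2.7532/0.389 = 7.0777.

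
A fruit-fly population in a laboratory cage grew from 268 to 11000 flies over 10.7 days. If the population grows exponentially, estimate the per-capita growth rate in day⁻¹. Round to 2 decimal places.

From N(t) = N₀·e^(rt): e^(r·10.7) = 11000/268 = 41.045.
r·10.7 = ln(41.045) = 3.7147, so r = 3.7147/10.7 = 0.34716.

0.35 per day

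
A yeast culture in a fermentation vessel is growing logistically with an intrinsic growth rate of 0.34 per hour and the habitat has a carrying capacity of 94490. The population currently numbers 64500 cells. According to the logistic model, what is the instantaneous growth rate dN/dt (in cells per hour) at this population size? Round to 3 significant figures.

dN/dt = rN(1 − N/K) = 0.34 × 64500 × (1 − 64500/94490).
1 − 64500/94490 = 0.31739; dN/dt = 0.34 × 64500 × 0.31739 = 6960.3.

6960 cells per hour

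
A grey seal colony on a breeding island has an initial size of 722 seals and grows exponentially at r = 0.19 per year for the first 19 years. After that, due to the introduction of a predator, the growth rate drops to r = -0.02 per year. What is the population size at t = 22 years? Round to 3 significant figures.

25100 seals

Phase 1: N(19) = 722·e^(0.19×19) = 722·e^3.61 = 26689.5.
Phase 2 runs for 22 − 19 = 3 years at r = -0.02.
N(22) = 26689.5·e^(-0.02×3) = 26689.5·e^-0.06 = 25135.2.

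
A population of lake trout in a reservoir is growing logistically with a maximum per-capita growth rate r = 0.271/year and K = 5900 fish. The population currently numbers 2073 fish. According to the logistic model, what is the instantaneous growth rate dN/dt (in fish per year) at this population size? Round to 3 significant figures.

364 fish per year

dN/dt = rN(1 − N/K) = 0.271 × 2073 × (1 − 2073/5900).
1 − 2073/5900 = 0.64864; dN/dt = 0.271 × 2073 × 0.64864 = 364.4.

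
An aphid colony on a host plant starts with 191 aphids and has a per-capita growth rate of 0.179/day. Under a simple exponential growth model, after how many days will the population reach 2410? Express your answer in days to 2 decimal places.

Set N₀·e^(rt) = 2410: e^(0.179·t) = 2410/191 = 12.618.
0.179·t = ln(12.618) = 2.5351, so t = 2.5351/0.179 = 14.163.

14.16 days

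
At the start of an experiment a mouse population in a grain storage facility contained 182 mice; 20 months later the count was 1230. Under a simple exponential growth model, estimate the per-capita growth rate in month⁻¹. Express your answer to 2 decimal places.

From N(t) = N₀·e^(rt): e^(r·20) = 1230/182 = 6.7582.
r·20 = ln(6.7582) = 1.9108, so r = 1.9108/20 = 0.095538.

0.10 per month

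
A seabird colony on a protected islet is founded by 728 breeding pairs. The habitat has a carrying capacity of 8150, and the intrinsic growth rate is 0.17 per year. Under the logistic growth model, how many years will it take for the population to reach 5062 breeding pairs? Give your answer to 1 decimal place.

16.6 years

A = (K − N₀)/N₀ = (8150 − 728)/728 = 10.195.
Solve 8150/(1 + 10.195·e^(−0.17t)) = 5062: 1 + 10.195·e^(−0.17t) = 1.61, so e^(−0.17t) = 0.0598364.
−0.17·t = ln(0.0598364) = -2.8161, so t = 2.8161/0.17 = 16.566.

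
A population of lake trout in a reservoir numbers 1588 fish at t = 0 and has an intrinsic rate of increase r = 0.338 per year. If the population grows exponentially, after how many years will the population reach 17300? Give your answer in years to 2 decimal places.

7.07 years

Set N₀·e^(rt) = 17300: e^(0.338·t) = 17300/1588 = 10.894.
0.338·t = ln(10.894) = 2.3882, so t = 2.3882/0.338 = 7.0658.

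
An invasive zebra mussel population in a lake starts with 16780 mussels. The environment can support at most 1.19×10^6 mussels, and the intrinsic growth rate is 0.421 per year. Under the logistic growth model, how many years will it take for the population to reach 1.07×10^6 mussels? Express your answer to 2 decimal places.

15.29 years

A = (K − N₀)/N₀ = (1.19×10^6 − 16780)/16780 = 69.918.
Solve 1.19×10^6/(1 + 69.918·e^(−0.421t)) = 1.07×10^6: 1 + 69.918·e^(−0.421t) = 1.1121, so e^(−0.421t) = 0.00160402.
−0.421·t = ln(0.00160402) = -6.4352, so t = 6.4352/0.421 = 15.286.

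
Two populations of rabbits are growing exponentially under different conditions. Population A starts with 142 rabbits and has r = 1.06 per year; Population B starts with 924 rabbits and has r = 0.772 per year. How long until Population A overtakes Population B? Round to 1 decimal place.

6.5 years

Set 142·e^(1.06t) = 924·e^(0.772t).
e^((1.06 − 0.772)t) = 924/142 → e^(0.288·t) = 6.507.
0.288·t = ln(6.507) = 1.8729, so t = 1.8729/0.288 = 6.5031.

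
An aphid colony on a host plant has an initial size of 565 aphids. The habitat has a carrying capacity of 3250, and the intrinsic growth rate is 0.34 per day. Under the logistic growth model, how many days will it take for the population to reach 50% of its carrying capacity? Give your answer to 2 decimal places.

4.58 days

A = (K − N₀)/N₀ = (3250 − 565)/565 = 4.7522.
Solve 3250/(1 + 4.7522·e^(−0.34t)) = 1625: 1 + 4.7522·e^(−0.34t) = 2, so e^(−0.34t) = 0.210428.
−0.34·t = ln(0.210428) = -1.5586, so t = 1.5586/0.34 = 4.5841.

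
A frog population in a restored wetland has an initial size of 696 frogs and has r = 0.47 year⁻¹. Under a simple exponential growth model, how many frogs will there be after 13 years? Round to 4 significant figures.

N(t) = N₀·e^(rt) = 696 × e^(0.47×13) = 696 × e^6.11.
e^6.11 ≈ 450.34, so N ≈ 696 × 450.34 = 313436.

313400 frogs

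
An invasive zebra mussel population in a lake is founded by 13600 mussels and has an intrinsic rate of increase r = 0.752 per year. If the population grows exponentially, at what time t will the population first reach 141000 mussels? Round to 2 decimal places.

3.11 years

Set N₀·e^(rt) = 141000: e^(0.752·t) = 141000/13600 = 10.368.
0.752·t = ln(10.368) = 2.3387, so t = 2.3387/0.752 = 3.11.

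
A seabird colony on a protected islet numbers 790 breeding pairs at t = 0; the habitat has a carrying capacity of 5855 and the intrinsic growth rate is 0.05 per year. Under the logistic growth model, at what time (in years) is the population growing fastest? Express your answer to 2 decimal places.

Logistic growth is fastest at N = K/2 = 2927.5.
A = (K − N₀)/N₀ = 6.4114. Set K/(1 + A·e^(−rt)) = K/2 → A·e^(−rt) = 1.
e^(−0.05t) = 1/6.4114 = 0.155972, so t = ln(6.4114)/0.05 = 1.8581/0.05 = 37.162.

37.16 years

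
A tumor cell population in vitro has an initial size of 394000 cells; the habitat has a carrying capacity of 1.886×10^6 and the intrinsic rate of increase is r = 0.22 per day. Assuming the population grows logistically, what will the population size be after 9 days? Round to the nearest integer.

1238475 cells

A = (K − N₀)/N₀ = (1.886×10^6 − 394000)/394000 = 3.7868.
N(t) = K/(1 + A·e^(−rt)) = 1.886×10^6/(1 + 3.7868×e^(−0.22×9)).
e^(−1.98) = 0.13807; denominator = 1 + 3.7868×0.13807 = 1.5228.
N = 1.886×10^6/1.5228 = 1.238475×10^6.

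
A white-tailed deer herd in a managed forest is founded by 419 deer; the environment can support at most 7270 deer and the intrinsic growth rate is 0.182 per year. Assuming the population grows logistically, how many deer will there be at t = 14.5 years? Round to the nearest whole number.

A = (K − N₀)/N₀ = (7270 − 419)/419 = 16.351.
N(t) = K/(1 + A·e^(−rt)) = 7270/(1 + 16.351×e^(−0.182×14.5)).
e^(−2.639) = 0.071433; denominator = 1 + 16.351×0.071433 = 2.168.
N = 7270/2.168 = 3353.35.

3353 deer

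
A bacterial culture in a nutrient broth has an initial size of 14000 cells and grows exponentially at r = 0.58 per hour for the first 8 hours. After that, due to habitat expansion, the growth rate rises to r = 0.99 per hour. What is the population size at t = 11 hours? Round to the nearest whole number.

28255893 cells

Phase 1: N(8) = 14000·e^(0.58×8) = 14000·e^4.64 = 1.449621×10^6.
Phase 2 runs for 11 − 8 = 3 hours at r = 0.99.
N(11) = 1.449621×10^6·e^(0.99×3) = 1.449621×10^6·e^2.97 = 2.825589×10^7.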